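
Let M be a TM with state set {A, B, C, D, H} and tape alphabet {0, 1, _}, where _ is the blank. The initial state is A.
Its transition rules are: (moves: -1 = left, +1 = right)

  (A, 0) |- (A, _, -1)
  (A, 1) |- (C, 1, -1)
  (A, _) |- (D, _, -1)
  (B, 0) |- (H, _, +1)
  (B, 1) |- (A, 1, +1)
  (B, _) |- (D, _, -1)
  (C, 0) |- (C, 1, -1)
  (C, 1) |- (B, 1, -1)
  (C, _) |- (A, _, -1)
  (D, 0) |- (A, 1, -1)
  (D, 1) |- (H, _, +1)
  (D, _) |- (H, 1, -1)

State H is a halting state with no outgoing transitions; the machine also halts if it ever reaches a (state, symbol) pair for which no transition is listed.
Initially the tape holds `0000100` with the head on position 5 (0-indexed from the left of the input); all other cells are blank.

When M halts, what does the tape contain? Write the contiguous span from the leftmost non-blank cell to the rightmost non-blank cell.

state=A head=5 tape=____00001[0]0   (A,0)→(A,_,-1)
state=A head=4 tape=____0000[1]_0   (A,1)→(C,1,-1)
state=C head=3 tape=____000[0]1_0   (C,0)→(C,1,-1)
state=C head=2 tape=____00[0]11_0   (C,0)→(C,1,-1)
state=C head=1 tape=____0[0]111_0   (C,0)→(C,1,-1)
state=C head=0 tape=____[0]1111_0   (C,0)→(C,1,-1)
state=C head=-1 tape=___[_]11111_0   (C,_)→(A,_,-1)
state=A head=-2 tape=__[_]_11111_0   (A,_)→(D,_,-1)
state=D head=-3 tape=_[_]__11111_0   (D,_)→(H,1,-1)
state=H head=-4 tape=[_]1__11111_0
The non-blank tape span at halt is 1__11111_0.

1__11111_0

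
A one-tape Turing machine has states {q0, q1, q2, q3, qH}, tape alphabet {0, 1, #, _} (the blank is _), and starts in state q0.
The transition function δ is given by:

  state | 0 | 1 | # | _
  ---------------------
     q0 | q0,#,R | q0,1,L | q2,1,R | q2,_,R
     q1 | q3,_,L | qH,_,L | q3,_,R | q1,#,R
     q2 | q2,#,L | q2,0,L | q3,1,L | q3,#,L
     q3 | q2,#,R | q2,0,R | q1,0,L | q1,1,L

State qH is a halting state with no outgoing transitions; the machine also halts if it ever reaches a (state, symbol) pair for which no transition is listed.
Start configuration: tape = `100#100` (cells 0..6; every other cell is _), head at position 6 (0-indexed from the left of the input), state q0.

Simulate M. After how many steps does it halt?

state=q0 head=6 tape=_100#10[0]__   (q0,0)→(q0,#,R)
state=q0 head=7 tape=_100#10#[_]_   (q0,_)→(q2,_,R)
state=q2 head=8 tape=_100#10#_[_]   (q2,_)→(q3,#,L)
state=q3 head=7 tape=_100#10#[_]#   (q3,_)→(q1,1,L)
state=q1 head=6 tape=_100#10[#]1#   (q1,#)→(q3,_,R)
state=q3 head=7 tape=_100#10_[1]#   (q3,1)→(q2,0,R)
state=q2 head=8 tape=_100#10_0[#]   (q2,#)→(q3,1,L)
state=q3 head=7 tape=_100#10_[0]1   (q3,0)→(q2,#,R)
state=q2 head=8 tape=_100#10_#[1]   (q2,1)→(q2,0,L)
state=q2 head=7 tape=_100#10_[#]0   (q2,#)→(q3,1,L)
state=q3 head=6 tape=_100#10[_]10   (q3,_)→(q1,1,L)
state=q1 head=5 tape=_100#1[0]110   (q1,0)→(q3,_,L)
state=q3 head=4 tape=_100#[1]_110   (q3,1)→(q2,0,R)
state=q2 head=5 tape=_100#0[_]110   (q2,_)→(q3,#,L)
state=q3 head=4 tape=_100#[0]#110   (q3,0)→(q2,#,R)
state=q2 head=5 tape=_100##[#]110   (q2,#)→(q3,1,L)
state=q3 head=4 tape=_100#[#]1110   (q3,#)→(q1,0,L)
state=q1 head=3 tape=_100[#]01110   (q1,#)→(q3,_,R)
state=q3 head=4 tape=_100_[0]1110   (q3,0)→(q2,#,R)
state=q2 head=5 tape=_100_#[1]110   (q2,1)→(q2,0,L)
state=q2 head=4 tape=_100_[#]0110   (q2,#)→(q3,1,L)
state=q3 head=3 tape=_100[_]10110   (q3,_)→(q1,1,L)
state=q1 head=2 tape=_10[0]110110   (q1,0)→(q3,_,L)
state=q3 head=1 tape=_1[0]_110110   (q3,0)→(q2,#,R)
state=q2 head=2 tape=_1#[_]110110   (q2,_)→(q3,#,L)
state=q3 head=1 tape=_1[#]#110110   (q3,#)→(q1,0,L)
state=q1 head=0 tape=_[1]0#110110   (q1,1)→(qH,_,L)
state=qH head=-1 tape=[_]_0#110110
M halts after 27 transitions.

27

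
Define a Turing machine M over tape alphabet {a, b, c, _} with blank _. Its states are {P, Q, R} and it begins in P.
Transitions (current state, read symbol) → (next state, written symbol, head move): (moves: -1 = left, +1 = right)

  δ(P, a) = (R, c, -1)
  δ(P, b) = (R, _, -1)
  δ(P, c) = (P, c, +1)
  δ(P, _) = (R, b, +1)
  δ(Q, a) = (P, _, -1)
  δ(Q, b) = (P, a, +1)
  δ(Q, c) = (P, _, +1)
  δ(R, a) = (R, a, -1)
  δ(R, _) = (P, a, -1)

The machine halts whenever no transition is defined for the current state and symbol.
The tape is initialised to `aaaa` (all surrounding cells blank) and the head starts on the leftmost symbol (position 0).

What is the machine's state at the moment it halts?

R

P | __[a]aaa   read a → write c, move -1, go to R
R | _[_]caaa   read _ → write a, move -1, go to P
P | [_]acaaa   read _ → write b, move +1, go to R
R | b[a]caaa   read a → write a, move -1, go to R
R | [b]acaaa
No transition is defined for (R, b); M halts in state R.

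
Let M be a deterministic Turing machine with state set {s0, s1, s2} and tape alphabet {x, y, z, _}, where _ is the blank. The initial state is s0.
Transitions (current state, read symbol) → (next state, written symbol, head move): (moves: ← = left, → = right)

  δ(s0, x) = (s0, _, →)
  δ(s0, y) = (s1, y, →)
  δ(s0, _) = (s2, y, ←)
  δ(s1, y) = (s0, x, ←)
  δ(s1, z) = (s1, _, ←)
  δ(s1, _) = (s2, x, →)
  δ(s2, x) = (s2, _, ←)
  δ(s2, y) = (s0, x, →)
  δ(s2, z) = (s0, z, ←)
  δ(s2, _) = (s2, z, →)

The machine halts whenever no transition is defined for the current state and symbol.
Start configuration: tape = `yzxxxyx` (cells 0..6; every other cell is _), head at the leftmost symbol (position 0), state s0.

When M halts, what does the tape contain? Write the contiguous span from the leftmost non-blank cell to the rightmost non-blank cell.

state=s0 head=0 tape=__[y]zxxxyx   (s0,y)→(s1,y,→)
state=s1 head=1 tape=__y[z]xxxyx   (s1,z)→(s1,_,←)
state=s1 head=0 tape=__[y]_xxxyx   (s1,y)→(s0,x,←)
state=s0 head=-1 tape=_[_]x_xxxyx   (s0,_)→(s2,y,←)
state=s2 head=-2 tape=[_]yx_xxxyx   (s2,_)→(s2,z,→)
state=s2 head=-1 tape=z[y]x_xxxyx   (s2,y)→(s0,x,→)
state=s0 head=0 tape=zx[x]_xxxyx   (s0,x)→(s0,_,→)
state=s0 head=1 tape=zx_[_]xxxyx   (s0,_)→(s2,y,←)
state=s2 head=0 tape=zx[_]yxxxyx   (s2,_)→(s2,z,→)
state=s2 head=1 tape=zxz[y]xxxyx   (s2,y)→(s0,x,→)
state=s0 head=2 tape=zxzx[x]xxyx   (s0,x)→(s0,_,→)
state=s0 head=3 tape=zxzx_[x]xyx   (s0,x)→(s0,_,→)
state=s0 head=4 tape=zxzx__[x]yx   (s0,x)→(s0,_,→)
state=s0 head=5 tape=zxzx___[y]x   (s0,y)→(s1,y,→)
state=s1 head=6 tape=zxzx___y[x]
The non-blank tape span at halt is zxzx___yx.

zxzx___yx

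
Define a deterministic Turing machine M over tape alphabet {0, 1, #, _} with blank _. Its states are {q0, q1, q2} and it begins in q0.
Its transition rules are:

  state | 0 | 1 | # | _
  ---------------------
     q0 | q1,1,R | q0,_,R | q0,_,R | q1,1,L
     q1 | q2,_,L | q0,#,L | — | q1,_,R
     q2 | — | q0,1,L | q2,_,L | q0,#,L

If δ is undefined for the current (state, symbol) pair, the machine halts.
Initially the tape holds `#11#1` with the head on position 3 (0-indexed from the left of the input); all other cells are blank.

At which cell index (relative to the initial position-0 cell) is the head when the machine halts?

0

state=q0 head=3 tape=#11[#]1__   (q0,#)→(q0,_,R)
state=q0 head=4 tape=#11_[1]__   (q0,1)→(q0,_,R)
state=q0 head=5 tape=#11__[_]_   (q0,_)→(q1,1,L)
state=q1 head=4 tape=#11_[_]1_   (q1,_)→(q1,_,R)
state=q1 head=5 tape=#11__[1]_   (q1,1)→(q0,#,L)
state=q0 head=4 tape=#11_[_]#_   (q0,_)→(q1,1,L)
state=q1 head=3 tape=#11[_]1#_   (q1,_)→(q1,_,R)
state=q1 head=4 tape=#11_[1]#_   (q1,1)→(q0,#,L)
state=q0 head=3 tape=#11[_]##_   (q0,_)→(q1,1,L)
state=q1 head=2 tape=#1[1]1##_   (q1,1)→(q0,#,L)
state=q0 head=1 tape=#[1]#1##_   (q0,1)→(q0,_,R)
state=q0 head=2 tape=#_[#]1##_   (q0,#)→(q0,_,R)
state=q0 head=3 tape=#__[1]##_   (q0,1)→(q0,_,R)
state=q0 head=4 tape=#___[#]#_   (q0,#)→(q0,_,R)
state=q0 head=5 tape=#____[#]_   (q0,#)→(q0,_,R)
state=q0 head=6 tape=#_____[_]   (q0,_)→(q1,1,L)
state=q1 head=5 tape=#____[_]1   (q1,_)→(q1,_,R)
state=q1 head=6 tape=#_____[1]   (q1,1)→(q0,#,L)
state=q0 head=5 tape=#____[_]#   (q0,_)→(q1,1,L)
state=q1 head=4 tape=#___[_]1#   (q1,_)→(q1,_,R)
state=q1 head=5 tape=#____[1]#   (q1,1)→(q0,#,L)
state=q0 head=4 tape=#___[_]##   (q0,_)→(q1,1,L)
state=q1 head=3 tape=#__[_]1##   (q1,_)→(q1,_,R)
state=q1 head=4 tape=#___[1]##   (q1,1)→(q0,#,L)
state=q0 head=3 tape=#__[_]###   (q0,_)→(q1,1,L)
state=q1 head=2 tape=#_[_]1###   (q1,_)→(q1,_,R)
state=q1 head=3 tape=#__[1]###   (q1,1)→(q0,#,L)
state=q0 head=2 tape=#_[_]####   (q0,_)→(q1,1,L)
state=q1 head=1 tape=#[_]1####   (q1,_)→(q1,_,R)
state=q1 head=2 tape=#_[1]####   (q1,1)→(q0,#,L)
state=q0 head=1 tape=#[_]#####   (q0,_)→(q1,1,L)
state=q1 head=0 tape=[#]1#####
At halt the head is at cell 0.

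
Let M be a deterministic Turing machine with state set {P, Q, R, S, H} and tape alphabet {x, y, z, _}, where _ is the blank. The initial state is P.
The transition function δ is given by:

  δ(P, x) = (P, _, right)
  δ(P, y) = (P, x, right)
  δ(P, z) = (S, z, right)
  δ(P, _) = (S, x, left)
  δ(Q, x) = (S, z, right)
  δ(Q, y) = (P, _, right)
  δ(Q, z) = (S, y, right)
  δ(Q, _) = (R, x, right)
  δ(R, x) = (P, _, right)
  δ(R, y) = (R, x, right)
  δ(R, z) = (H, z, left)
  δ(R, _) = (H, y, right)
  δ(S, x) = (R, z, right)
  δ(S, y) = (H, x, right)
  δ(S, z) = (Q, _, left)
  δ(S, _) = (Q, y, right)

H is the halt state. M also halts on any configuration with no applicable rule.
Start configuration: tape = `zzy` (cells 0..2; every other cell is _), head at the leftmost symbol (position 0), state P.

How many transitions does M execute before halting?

state=P head=0 tape=[z]zy_____   (P,z)→(S,z,right)
state=S head=1 tape=z[z]y_____   (S,z)→(Q,_,left)
state=Q head=0 tape=[z]_y_____   (Q,z)→(S,y,right)
state=S head=1 tape=y[_]y_____   (S,_)→(Q,y,right)
state=Q head=2 tape=yy[y]_____   (Q,y)→(P,_,right)
state=P head=3 tape=yy_[_]____   (P,_)→(S,x,left)
state=S head=2 tape=yy[_]x____   (S,_)→(Q,y,right)
state=Q head=3 tape=yyy[x]____   (Q,x)→(S,z,right)
state=S head=4 tape=yyyz[_]___   (S,_)→(Q,y,right)
state=Q head=5 tape=yyyzy[_]__   (Q,_)→(R,x,right)
state=R head=6 tape=yyyzyx[_]_   (R,_)→(H,y,right)
state=H head=7 tape=yyyzyxy[_]
M halts after 11 transitions.

11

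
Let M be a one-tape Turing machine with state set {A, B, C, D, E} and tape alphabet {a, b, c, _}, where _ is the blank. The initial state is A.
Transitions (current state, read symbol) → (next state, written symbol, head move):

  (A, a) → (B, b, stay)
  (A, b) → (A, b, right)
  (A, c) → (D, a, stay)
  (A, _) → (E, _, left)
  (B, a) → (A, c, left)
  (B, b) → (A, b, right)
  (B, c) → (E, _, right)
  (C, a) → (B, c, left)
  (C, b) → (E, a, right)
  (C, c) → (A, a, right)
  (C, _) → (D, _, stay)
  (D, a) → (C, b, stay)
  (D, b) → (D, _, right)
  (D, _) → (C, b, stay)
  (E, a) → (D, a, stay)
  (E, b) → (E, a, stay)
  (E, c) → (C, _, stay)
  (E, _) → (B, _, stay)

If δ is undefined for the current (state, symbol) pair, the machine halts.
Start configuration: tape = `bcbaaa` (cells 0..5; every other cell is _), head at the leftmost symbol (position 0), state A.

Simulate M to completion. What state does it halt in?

state=A head=0 tape=[b]cbaaa_   (A,b)→(A,b,right)
state=A head=1 tape=b[c]baaa_   (A,c)→(D,a,stay)
state=D head=1 tape=b[a]baaa_   (D,a)→(C,b,stay)
state=C head=1 tape=b[b]baaa_   (C,b)→(E,a,right)
state=E head=2 tape=ba[b]aaa_   (E,b)→(E,a,stay)
state=E head=2 tape=ba[a]aaa_   (E,a)→(D,a,stay)
state=D head=2 tape=ba[a]aaa_   (D,a)→(C,b,stay)
state=C head=2 tape=ba[b]aaa_   (C,b)→(E,a,right)
state=E head=3 tape=baa[a]aa_   (E,a)→(D,a,stay)
state=D head=3 tape=baa[a]aa_   (D,a)→(C,b,stay)
state=C head=3 tape=baa[b]aa_   (C,b)→(E,a,right)
state=E head=4 tape=baaa[a]a_   (E,a)→(D,a,stay)
state=D head=4 tape=baaa[a]a_   (D,a)→(C,b,stay)
state=C head=4 tape=baaa[b]a_   (C,b)→(E,a,right)
state=E head=5 tape=baaaa[a]_   (E,a)→(D,a,stay)
state=D head=5 tape=baaaa[a]_   (D,a)→(C,b,stay)
state=C head=5 tape=baaaa[b]_   (C,b)→(E,a,right)
state=E head=6 tape=baaaaa[_]   (E,_)→(B,_,stay)
state=B head=6 tape=baaaaa[_]
No transition is defined for (B, _); M halts in state B.

B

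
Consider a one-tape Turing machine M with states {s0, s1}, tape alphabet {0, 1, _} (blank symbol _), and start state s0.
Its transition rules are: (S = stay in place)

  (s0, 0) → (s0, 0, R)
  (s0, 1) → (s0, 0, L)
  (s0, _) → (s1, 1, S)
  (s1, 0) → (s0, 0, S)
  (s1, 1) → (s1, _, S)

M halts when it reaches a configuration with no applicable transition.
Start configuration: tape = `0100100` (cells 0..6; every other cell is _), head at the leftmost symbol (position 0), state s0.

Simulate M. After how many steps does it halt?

s0 | [0]100100_   read 0 → write 0, move R, go to s0
s0 | 0[1]00100_   read 1 → write 0, move L, go to s0
s0 | [0]000100_   read 0 → write 0, move R, go to s0
s0 | 0[0]00100_   read 0 → write 0, move R, go to s0
s0 | 00[0]0100_   read 0 → write 0, move R, go to s0
s0 | 000[0]100_   read 0 → write 0, move R, go to s0
s0 | 0000[1]00_   read 1 → write 0, move L, go to s0
s0 | 000[0]000_   read 0 → write 0, move R, go to s0
s0 | 0000[0]00_   read 0 → write 0, move R, go to s0
s0 | 00000[0]0_   read 0 → write 0, move R, go to s0
s0 | 000000[0]_   read 0 → write 0, move R, go to s0
s0 | 0000000[_]   read _ → write 1, move S, go to s1
s1 | 0000000[1]   read 1 → write _, move S, go to s1
s1 | 0000000[_]
M halts after 13 transitions.

13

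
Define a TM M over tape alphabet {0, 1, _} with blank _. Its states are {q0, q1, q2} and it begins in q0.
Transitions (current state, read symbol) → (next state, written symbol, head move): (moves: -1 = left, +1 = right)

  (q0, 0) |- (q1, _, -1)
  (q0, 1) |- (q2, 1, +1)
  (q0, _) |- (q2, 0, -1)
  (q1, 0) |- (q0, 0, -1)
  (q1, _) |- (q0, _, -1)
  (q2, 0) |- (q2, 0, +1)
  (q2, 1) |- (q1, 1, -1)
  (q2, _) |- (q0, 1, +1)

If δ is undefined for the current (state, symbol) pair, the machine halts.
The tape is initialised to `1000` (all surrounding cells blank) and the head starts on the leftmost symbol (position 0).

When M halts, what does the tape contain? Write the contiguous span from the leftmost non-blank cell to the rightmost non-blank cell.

101_10

state=q0 head=0 tape=[1]000__   (q0,1)→(q2,1,+1)
state=q2 head=1 tape=1[0]00__   (q2,0)→(q2,0,+1)
state=q2 head=2 tape=10[0]0__   (q2,0)→(q2,0,+1)
state=q2 head=3 tape=100[0]__   (q2,0)→(q2,0,+1)
state=q2 head=4 tape=1000[_]_   (q2,_)→(q0,1,+1)
state=q0 head=5 tape=10001[_]   (q0,_)→(q2,0,-1)
state=q2 head=4 tape=1000[1]0   (q2,1)→(q1,1,-1)
state=q1 head=3 tape=100[0]10   (q1,0)→(q0,0,-1)
state=q0 head=2 tape=10[0]010   (q0,0)→(q1,_,-1)
state=q1 head=1 tape=1[0]_010   (q1,0)→(q0,0,-1)
state=q0 head=0 tape=[1]0_010   (q0,1)→(q2,1,+1)
state=q2 head=1 tape=1[0]_010   (q2,0)→(q2,0,+1)
state=q2 head=2 tape=10[_]010   (q2,_)→(q0,1,+1)
state=q0 head=3 tape=101[0]10   (q0,0)→(q1,_,-1)
state=q1 head=2 tape=10[1]_10
The non-blank tape span at halt is 101_10.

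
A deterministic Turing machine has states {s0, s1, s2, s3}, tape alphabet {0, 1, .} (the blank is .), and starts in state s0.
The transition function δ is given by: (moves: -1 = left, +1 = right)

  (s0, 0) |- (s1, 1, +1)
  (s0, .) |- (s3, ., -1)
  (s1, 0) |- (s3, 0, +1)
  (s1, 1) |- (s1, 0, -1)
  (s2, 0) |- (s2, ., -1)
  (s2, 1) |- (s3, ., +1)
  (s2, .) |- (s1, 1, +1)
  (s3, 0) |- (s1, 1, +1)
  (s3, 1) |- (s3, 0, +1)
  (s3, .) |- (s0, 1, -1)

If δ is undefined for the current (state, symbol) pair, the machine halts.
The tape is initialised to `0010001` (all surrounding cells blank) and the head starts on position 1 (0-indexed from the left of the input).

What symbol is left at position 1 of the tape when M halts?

state=s0 head=1 tape=0[0]10001..   (s0,0)→(s1,1,+1)
state=s1 head=2 tape=01[1]0001..   (s1,1)→(s1,0,-1)
state=s1 head=1 tape=0[1]00001..   (s1,1)→(s1,0,-1)
state=s1 head=0 tape=[0]000001..   (s1,0)→(s3,0,+1)
state=s3 head=1 tape=0[0]00001..   (s3,0)→(s1,1,+1)
state=s1 head=2 tape=01[0]0001..   (s1,0)→(s3,0,+1)
state=s3 head=3 tape=010[0]001..   (s3,0)→(s1,1,+1)
state=s1 head=4 tape=0101[0]01..   (s1,0)→(s3,0,+1)
state=s3 head=5 tape=01010[0]1..   (s3,0)→(s1,1,+1)
state=s1 head=6 tape=010101[1]..   (s1,1)→(s1,0,-1)
state=s1 head=5 tape=01010[1]0..   (s1,1)→(s1,0,-1)
state=s1 head=4 tape=0101[0]00..   (s1,0)→(s3,0,+1)
state=s3 head=5 tape=01010[0]0..   (s3,0)→(s1,1,+1)
state=s1 head=6 tape=010101[0]..   (s1,0)→(s3,0,+1)
state=s3 head=7 tape=0101010[.].   (s3,.)→(s0,1,-1)
state=s0 head=6 tape=010101[0]1.   (s0,0)→(s1,1,+1)
state=s1 head=7 tape=0101011[1].   (s1,1)→(s1,0,-1)
state=s1 head=6 tape=010101[1]0.   (s1,1)→(s1,0,-1)
state=s1 head=5 tape=01010[1]00.   (s1,1)→(s1,0,-1)
state=s1 head=4 tape=0101[0]000.   (s1,0)→(s3,0,+1)
state=s3 head=5 tape=01010[0]00.   (s3,0)→(s1,1,+1)
state=s1 head=6 tape=010101[0]0.   (s1,0)→(s3,0,+1)
state=s3 head=7 tape=0101010[0].   (s3,0)→(s1,1,+1)
state=s1 head=8 tape=01010101[.]
Cell 1 holds 1 when M halts.

1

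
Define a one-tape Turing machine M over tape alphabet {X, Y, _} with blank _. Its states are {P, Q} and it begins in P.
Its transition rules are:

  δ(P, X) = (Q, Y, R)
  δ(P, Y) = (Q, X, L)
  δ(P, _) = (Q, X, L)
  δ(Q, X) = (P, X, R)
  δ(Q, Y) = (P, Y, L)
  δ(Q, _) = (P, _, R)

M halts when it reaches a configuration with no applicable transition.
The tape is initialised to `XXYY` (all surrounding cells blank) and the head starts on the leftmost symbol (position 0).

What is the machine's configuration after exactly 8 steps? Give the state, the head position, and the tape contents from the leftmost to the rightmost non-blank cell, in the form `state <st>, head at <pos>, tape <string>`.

P | [X]XYY   read X → write Y, move R, go to Q
Q | Y[X]YY   read X → write X, move R, go to P
P | YX[Y]Y   read Y → write X, move L, go to Q
Q | Y[X]XY   read X → write X, move R, go to P
P | YX[X]Y   read X → write Y, move R, go to Q
Q | YXY[Y]   read Y → write Y, move L, go to P
P | YX[Y]Y   read Y → write X, move L, go to Q
Q | Y[X]XY   read X → write X, move R, go to P
P | YX[X]Y
After 8 steps: state P, head at 2, tape YXXY.

state P, head at 2, tape YXXY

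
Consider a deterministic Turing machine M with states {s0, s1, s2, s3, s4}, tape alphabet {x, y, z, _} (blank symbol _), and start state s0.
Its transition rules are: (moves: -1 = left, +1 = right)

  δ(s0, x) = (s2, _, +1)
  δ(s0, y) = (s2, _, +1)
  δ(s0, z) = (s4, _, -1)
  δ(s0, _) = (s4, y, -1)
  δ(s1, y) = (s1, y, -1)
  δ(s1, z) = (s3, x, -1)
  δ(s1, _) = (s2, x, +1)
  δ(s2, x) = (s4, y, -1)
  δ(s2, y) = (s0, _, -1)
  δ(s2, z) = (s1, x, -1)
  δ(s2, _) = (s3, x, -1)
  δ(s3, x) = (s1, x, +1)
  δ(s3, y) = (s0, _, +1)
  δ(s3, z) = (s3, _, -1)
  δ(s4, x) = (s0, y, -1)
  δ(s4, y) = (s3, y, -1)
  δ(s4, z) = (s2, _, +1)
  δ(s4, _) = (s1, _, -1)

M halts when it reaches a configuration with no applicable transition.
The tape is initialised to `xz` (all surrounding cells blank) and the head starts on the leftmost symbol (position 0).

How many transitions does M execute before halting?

10

s0 | ___[x]z   read x → write _, move +1, go to s2
s2 | ____[z]   read z → write x, move -1, go to s1
s1 | ___[_]x   read _ → write x, move +1, go to s2
s2 | ___x[x]   read x → write y, move -1, go to s4
s4 | ___[x]y   read x → write y, move -1, go to s0
s0 | __[_]yy   read _ → write y, move -1, go to s4
s4 | _[_]yyy   read _ → write _, move -1, go to s1
s1 | [_]_yyy   read _ → write x, move +1, go to s2
s2 | x[_]yyy   read _ → write x, move -1, go to s3
s3 | [x]xyyy   read x → write x, move +1, go to s1
s1 | x[x]yyy
M halts after 10 transitions.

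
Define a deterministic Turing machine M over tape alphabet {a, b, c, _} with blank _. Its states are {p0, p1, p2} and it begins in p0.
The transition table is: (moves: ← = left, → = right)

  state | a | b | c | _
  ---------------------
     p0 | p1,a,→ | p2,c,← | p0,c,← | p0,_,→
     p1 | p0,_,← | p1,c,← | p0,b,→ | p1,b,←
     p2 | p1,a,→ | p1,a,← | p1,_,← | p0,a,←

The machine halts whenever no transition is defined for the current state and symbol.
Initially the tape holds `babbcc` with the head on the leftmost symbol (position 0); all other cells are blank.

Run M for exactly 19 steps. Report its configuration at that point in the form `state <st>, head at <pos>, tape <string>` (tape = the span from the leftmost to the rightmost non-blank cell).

state p0, head at 1, tape ab_cbcc

p0 | __[b]abbcc   read b → write c, move ←, go to p2
p2 | _[_]cabbcc   read _ → write a, move ←, go to p0
p0 | [_]acabbcc   read _ → write _, move →, go to p0
p0 | _[a]cabbcc   read a → write a, move →, go to p1
p1 | _a[c]abbcc   read c → write b, move →, go to p0
p0 | _ab[a]bbcc   read a → write a, move →, go to p1
p1 | _aba[b]bcc   read b → write c, move ←, go to p1
p1 | _ab[a]cbcc   read a → write _, move ←, go to p0
p0 | _a[b]_cbcc   read b → write c, move ←, go to p2
p2 | _[a]c_cbcc   read a → write a, move →, go to p1
p1 | _a[c]_cbcc   read c → write b, move →, go to p0
p0 | _ab[_]cbcc   read _ → write _, move →, go to p0
p0 | _ab_[c]bcc   read c → write c, move ←, go to p0
p0 | _ab[_]cbcc   read _ → write _, move →, go to p0
p0 | _ab_[c]bcc   read c → write c, move ←, go to p0
p0 | _ab[_]cbcc   read _ → write _, move →, go to p0
p0 | _ab_[c]bcc   read c → write c, move ←, go to p0
p0 | _ab[_]cbcc   read _ → write _, move →, go to p0
p0 | _ab_[c]bcc   read c → write c, move ←, go to p0
p0 | _ab[_]cbcc
After 19 steps: state p0, head at 1, tape ab_cbcc.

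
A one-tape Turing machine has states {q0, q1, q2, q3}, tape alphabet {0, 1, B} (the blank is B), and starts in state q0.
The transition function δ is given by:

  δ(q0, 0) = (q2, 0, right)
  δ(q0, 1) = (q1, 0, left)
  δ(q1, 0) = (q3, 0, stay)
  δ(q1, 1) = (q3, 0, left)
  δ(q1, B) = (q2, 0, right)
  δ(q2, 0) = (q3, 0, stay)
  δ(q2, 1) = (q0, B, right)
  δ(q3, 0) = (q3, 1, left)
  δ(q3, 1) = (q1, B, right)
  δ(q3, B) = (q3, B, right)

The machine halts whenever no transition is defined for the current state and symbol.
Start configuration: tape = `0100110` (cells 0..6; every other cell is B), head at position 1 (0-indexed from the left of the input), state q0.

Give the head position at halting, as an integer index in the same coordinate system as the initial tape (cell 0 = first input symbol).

8

state=q0 head=1 tape=B0[1]00110BB   (q0,1)→(q1,0,left)
state=q1 head=0 tape=B[0]000110BB   (q1,0)→(q3,0,stay)
state=q3 head=0 tape=B[0]000110BB   (q3,0)→(q3,1,left)
state=q3 head=-1 tape=[B]1000110BB   (q3,B)→(q3,B,right)
state=q3 head=0 tape=B[1]000110BB   (q3,1)→(q1,B,right)
state=q1 head=1 tape=BB[0]00110BB   (q1,0)→(q3,0,stay)
state=q3 head=1 tape=BB[0]00110BB   (q3,0)→(q3,1,left)
state=q3 head=0 tape=B[B]100110BB   (q3,B)→(q3,B,right)
state=q3 head=1 tape=BB[1]00110BB   (q3,1)→(q1,B,right)
state=q1 head=2 tape=BBB[0]0110BB   (q1,0)→(q3,0,stay)
state=q3 head=2 tape=BBB[0]0110BB   (q3,0)→(q3,1,left)
state=q3 head=1 tape=BB[B]10110BB   (q3,B)→(q3,B,right)
state=q3 head=2 tape=BBB[1]0110BB   (q3,1)→(q1,B,right)
state=q1 head=3 tape=BBBB[0]110BB   (q1,0)→(q3,0,stay)
state=q3 head=3 tape=BBBB[0]110BB   (q3,0)→(q3,1,left)
state=q3 head=2 tape=BBB[B]1110BB   (q3,B)→(q3,B,right)
state=q3 head=3 tape=BBBB[1]110BB   (q3,1)→(q1,B,right)
state=q1 head=4 tape=BBBBB[1]10BB   (q1,1)→(q3,0,left)
state=q3 head=3 tape=BBBB[B]010BB   (q3,B)→(q3,B,right)
state=q3 head=4 tape=BBBBB[0]10BB   (q3,0)→(q3,1,left)
state=q3 head=3 tape=BBBB[B]110BB   (q3,B)→(q3,B,right)
state=q3 head=4 tape=BBBBB[1]10BB   (q3,1)→(q1,B,right)
state=q1 head=5 tape=BBBBBB[1]0BB   (q1,1)→(q3,0,left)
state=q3 head=4 tape=BBBBB[B]00BB   (q3,B)→(q3,B,right)
state=q3 head=5 tape=BBBBBB[0]0BB   (q3,0)→(q3,1,left)
state=q3 head=4 tape=BBBBB[B]10BB   (q3,B)→(q3,B,right)
state=q3 head=5 tape=BBBBBB[1]0BB   (q3,1)→(q1,B,right)
state=q1 head=6 tape=BBBBBBB[0]BB   (q1,0)→(q3,0,stay)
state=q3 head=6 tape=BBBBBBB[0]BB   (q3,0)→(q3,1,left)
state=q3 head=5 tape=BBBBBB[B]1BB   (q3,B)→(q3,B,right)
state=q3 head=6 tape=BBBBBBB[1]BB   (q3,1)→(q1,B,right)
state=q1 head=7 tape=BBBBBBBB[B]B   (q1,B)→(q2,0,right)
state=q2 head=8 tape=BBBBBBBB0[B]
At halt the head is at cell 8.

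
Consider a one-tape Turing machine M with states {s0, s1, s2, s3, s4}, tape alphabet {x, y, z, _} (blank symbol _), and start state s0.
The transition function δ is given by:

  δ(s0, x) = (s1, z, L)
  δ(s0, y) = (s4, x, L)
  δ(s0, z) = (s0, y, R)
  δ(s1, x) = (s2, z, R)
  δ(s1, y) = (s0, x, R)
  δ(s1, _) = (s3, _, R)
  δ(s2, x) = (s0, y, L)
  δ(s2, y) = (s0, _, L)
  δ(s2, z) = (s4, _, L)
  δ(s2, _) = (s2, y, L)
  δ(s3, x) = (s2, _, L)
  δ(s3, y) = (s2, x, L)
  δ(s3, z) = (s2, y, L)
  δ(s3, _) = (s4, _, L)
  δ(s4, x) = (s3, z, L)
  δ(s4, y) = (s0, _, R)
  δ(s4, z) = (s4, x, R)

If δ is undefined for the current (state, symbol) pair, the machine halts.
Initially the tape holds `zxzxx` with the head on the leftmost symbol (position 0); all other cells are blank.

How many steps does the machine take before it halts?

s0 | [z]xzxx_   read z → write y, move R, go to s0
s0 | y[x]zxx_   read x → write z, move L, go to s1
s1 | [y]zzxx_   read y → write x, move R, go to s0
s0 | x[z]zxx_   read z → write y, move R, go to s0
s0 | xy[z]xx_   read z → write y, move R, go to s0
s0 | xyy[x]x_   read x → write z, move L, go to s1
s1 | xy[y]zx_   read y → write x, move R, go to s0
s0 | xyx[z]x_   read z → write y, move R, go to s0
s0 | xyxy[x]_   read x → write z, move L, go to s1
s1 | xyx[y]z_   read y → write x, move R, go to s0
s0 | xyxx[z]_   read z → write y, move R, go to s0
s0 | xyxxy[_]
M halts after 11 transitions.

11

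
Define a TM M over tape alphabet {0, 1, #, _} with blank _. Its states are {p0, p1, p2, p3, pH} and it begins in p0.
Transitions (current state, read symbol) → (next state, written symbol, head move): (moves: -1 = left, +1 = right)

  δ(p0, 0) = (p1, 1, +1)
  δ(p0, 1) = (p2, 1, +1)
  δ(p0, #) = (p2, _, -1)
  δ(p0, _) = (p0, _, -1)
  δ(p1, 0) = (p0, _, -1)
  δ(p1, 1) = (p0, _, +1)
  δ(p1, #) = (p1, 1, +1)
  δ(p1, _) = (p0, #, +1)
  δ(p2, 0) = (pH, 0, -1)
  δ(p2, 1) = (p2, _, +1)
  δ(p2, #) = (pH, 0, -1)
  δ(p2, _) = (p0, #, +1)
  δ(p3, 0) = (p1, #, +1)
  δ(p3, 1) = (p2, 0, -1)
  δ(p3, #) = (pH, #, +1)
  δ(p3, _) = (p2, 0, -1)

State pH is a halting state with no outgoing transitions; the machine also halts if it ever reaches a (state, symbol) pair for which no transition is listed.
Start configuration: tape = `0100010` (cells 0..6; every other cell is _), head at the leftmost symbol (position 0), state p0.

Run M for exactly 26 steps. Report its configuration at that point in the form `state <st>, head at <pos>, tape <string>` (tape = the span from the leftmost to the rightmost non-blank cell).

state=p0 head=0 tape=[0]100010__   (p0,0)→(p1,1,+1)
state=p1 head=1 tape=1[1]00010__   (p1,1)→(p0,_,+1)
state=p0 head=2 tape=1_[0]0010__   (p0,0)→(p1,1,+1)
state=p1 head=3 tape=1_1[0]010__   (p1,0)→(p0,_,-1)
state=p0 head=2 tape=1_[1]_010__   (p0,1)→(p2,1,+1)
state=p2 head=3 tape=1_1[_]010__   (p2,_)→(p0,#,+1)
state=p0 head=4 tape=1_1#[0]10__   (p0,0)→(p1,1,+1)
state=p1 head=5 tape=1_1#1[1]0__   (p1,1)→(p0,_,+1)
state=p0 head=6 tape=1_1#1_[0]__   (p0,0)→(p1,1,+1)
state=p1 head=7 tape=1_1#1_1[_]_   (p1,_)→(p0,#,+1)
state=p0 head=8 tape=1_1#1_1#[_]   (p0,_)→(p0,_,-1)
state=p0 head=7 tape=1_1#1_1[#]_   (p0,#)→(p2,_,-1)
state=p2 head=6 tape=1_1#1_[1]__   (p2,1)→(p2,_,+1)
state=p2 head=7 tape=1_1#1__[_]_   (p2,_)→(p0,#,+1)
state=p0 head=8 tape=1_1#1__#[_]   (p0,_)→(p0,_,-1)
state=p0 head=7 tape=1_1#1__[#]_   (p0,#)→(p2,_,-1)
state=p2 head=6 tape=1_1#1_[_]__   (p2,_)→(p0,#,+1)
state=p0 head=7 tape=1_1#1_#[_]_   (p0,_)→(p0,_,-1)
state=p0 head=6 tape=1_1#1_[#]__   (p0,#)→(p2,_,-1)
state=p2 head=5 tape=1_1#1[_]___   (p2,_)→(p0,#,+1)
state=p0 head=6 tape=1_1#1#[_]__   (p0,_)→(p0,_,-1)
state=p0 head=5 tape=1_1#1[#]___   (p0,#)→(p2,_,-1)
state=p2 head=4 tape=1_1#[1]____   (p2,1)→(p2,_,+1)
state=p2 head=5 tape=1_1#_[_]___   (p2,_)→(p0,#,+1)
state=p0 head=6 tape=1_1#_#[_]__   (p0,_)→(p0,_,-1)
state=p0 head=5 tape=1_1#_[#]___   (p0,#)→(p2,_,-1)
state=p2 head=4 tape=1_1#[_]____
After 26 steps: state p2, head at 4, tape 1_1#.

state p2, head at 4, tape 1_1#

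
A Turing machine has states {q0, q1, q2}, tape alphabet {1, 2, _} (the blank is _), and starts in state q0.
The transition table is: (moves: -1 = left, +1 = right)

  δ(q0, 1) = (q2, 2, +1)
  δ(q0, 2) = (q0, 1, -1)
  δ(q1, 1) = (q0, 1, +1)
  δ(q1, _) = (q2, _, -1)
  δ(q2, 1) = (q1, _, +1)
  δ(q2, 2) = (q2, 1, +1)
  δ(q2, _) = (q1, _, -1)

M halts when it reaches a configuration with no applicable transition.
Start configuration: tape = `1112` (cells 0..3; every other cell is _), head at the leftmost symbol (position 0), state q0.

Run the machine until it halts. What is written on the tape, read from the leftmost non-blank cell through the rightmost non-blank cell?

2_2

q0 | [1]112_   read 1 → write 2, move +1, go to q2
q2 | 2[1]12_   read 1 → write _, move +1, go to q1
q1 | 2_[1]2_   read 1 → write 1, move +1, go to q0
q0 | 2_1[2]_   read 2 → write 1, move -1, go to q0
q0 | 2_[1]1_   read 1 → write 2, move +1, go to q2
q2 | 2_2[1]_   read 1 → write _, move +1, go to q1
q1 | 2_2_[_]   read _ → write _, move -1, go to q2
q2 | 2_2[_]_   read _ → write _, move -1, go to q1
q1 | 2_[2]__
The non-blank tape span at halt is 2_2.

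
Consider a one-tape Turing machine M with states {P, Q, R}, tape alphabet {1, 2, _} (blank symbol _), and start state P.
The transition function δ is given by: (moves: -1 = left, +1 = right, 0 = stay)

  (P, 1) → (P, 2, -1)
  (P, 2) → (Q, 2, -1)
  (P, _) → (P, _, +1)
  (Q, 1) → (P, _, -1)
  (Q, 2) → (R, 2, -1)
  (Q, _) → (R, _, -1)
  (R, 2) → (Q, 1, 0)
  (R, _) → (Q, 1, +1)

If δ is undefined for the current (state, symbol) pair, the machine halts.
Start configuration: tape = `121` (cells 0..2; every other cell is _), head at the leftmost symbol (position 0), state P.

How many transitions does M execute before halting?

6

P | __[1]21   read 1 → write 2, move -1, go to P
P | _[_]221   read _ → write _, move +1, go to P
P | __[2]21   read 2 → write 2, move -1, go to Q
Q | _[_]221   read _ → write _, move -1, go to R
R | [_]_221   read _ → write 1, move +1, go to Q
Q | 1[_]221   read _ → write _, move -1, go to R
R | [1]_221
M halts after 6 transitions.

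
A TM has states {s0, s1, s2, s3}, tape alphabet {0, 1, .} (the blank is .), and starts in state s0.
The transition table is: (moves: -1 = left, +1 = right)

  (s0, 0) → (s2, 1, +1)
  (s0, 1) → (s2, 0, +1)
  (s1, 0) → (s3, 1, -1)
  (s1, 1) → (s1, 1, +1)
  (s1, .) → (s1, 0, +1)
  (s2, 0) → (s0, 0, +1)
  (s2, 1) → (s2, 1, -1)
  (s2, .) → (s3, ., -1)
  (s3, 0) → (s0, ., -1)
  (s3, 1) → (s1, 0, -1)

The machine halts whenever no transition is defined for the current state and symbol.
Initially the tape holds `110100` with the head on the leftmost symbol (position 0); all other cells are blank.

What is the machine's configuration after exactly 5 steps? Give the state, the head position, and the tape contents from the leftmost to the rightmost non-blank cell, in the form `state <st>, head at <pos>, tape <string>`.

state s0, head at 3, tape 000100

s0 | [1]10100   read 1 → write 0, move +1, go to s2
s2 | 0[1]0100   read 1 → write 1, move -1, go to s2
s2 | [0]10100   read 0 → write 0, move +1, go to s0
s0 | 0[1]0100   read 1 → write 0, move +1, go to s2
s2 | 00[0]100   read 0 → write 0, move +1, go to s0
s0 | 000[1]00
After 5 steps: state s0, head at 3, tape 000100.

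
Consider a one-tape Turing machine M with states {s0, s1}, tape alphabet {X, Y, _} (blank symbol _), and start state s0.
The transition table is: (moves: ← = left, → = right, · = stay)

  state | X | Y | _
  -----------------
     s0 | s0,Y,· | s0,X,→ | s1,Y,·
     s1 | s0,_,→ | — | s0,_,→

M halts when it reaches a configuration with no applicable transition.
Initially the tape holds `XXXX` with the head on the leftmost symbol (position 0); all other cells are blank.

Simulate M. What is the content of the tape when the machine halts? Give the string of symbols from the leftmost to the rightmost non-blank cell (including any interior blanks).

state=s0 head=0 tape=[X]XXX_   (s0,X)→(s0,Y,·)
state=s0 head=0 tape=[Y]XXX_   (s0,Y)→(s0,X,→)
state=s0 head=1 tape=X[X]XX_   (s0,X)→(s0,Y,·)
state=s0 head=1 tape=X[Y]XX_   (s0,Y)→(s0,X,→)
state=s0 head=2 tape=XX[X]X_   (s0,X)→(s0,Y,·)
state=s0 head=2 tape=XX[Y]X_   (s0,Y)→(s0,X,→)
state=s0 head=3 tape=XXX[X]_   (s0,X)→(s0,Y,·)
state=s0 head=3 tape=XXX[Y]_   (s0,Y)→(s0,X,→)
state=s0 head=4 tape=XXXX[_]   (s0,_)→(s1,Y,·)
state=s1 head=4 tape=XXXX[Y]
The non-blank tape span at halt is XXXXY.

XXXXY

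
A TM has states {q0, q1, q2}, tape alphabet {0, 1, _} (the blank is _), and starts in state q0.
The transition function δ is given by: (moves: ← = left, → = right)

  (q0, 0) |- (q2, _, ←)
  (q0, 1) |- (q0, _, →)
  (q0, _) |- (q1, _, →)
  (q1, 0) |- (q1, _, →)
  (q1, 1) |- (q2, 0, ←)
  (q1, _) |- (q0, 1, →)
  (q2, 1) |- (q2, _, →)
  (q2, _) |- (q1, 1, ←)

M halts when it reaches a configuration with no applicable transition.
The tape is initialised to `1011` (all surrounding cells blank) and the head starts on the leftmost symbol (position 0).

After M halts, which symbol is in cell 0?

0

q0 | _[1]011   read 1 → write _, move →, go to q0
q0 | __[0]11   read 0 → write _, move ←, go to q2
q2 | _[_]_11   read _ → write 1, move ←, go to q1
q1 | [_]1_11   read _ → write 1, move →, go to q0
q0 | 1[1]_11   read 1 → write _, move →, go to q0
q0 | 1_[_]11   read _ → write _, move →, go to q1
q1 | 1__[1]1   read 1 → write 0, move ←, go to q2
q2 | 1_[_]01   read _ → write 1, move ←, go to q1
q1 | 1[_]101   read _ → write 1, move →, go to q0
q0 | 11[1]01   read 1 → write _, move →, go to q0
q0 | 11_[0]1   read 0 → write _, move ←, go to q2
q2 | 11[_]_1   read _ → write 1, move ←, go to q1
q1 | 1[1]1_1   read 1 → write 0, move ←, go to q2
q2 | [1]01_1   read 1 → write _, move →, go to q2
q2 | _[0]1_1
Cell 0 holds 0 when M halts.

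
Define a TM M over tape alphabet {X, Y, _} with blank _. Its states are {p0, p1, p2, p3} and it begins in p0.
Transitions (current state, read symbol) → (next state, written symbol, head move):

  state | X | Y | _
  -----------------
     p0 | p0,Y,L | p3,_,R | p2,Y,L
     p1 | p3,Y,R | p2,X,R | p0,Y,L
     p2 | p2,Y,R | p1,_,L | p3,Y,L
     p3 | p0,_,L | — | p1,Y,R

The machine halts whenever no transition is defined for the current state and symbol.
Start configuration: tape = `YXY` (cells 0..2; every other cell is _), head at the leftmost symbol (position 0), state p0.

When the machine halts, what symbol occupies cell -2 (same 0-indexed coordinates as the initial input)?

state=p0 head=0 tape=__[Y]XY   (p0,Y)→(p3,_,R)
state=p3 head=1 tape=___[X]Y   (p3,X)→(p0,_,L)
state=p0 head=0 tape=__[_]_Y   (p0,_)→(p2,Y,L)
state=p2 head=-1 tape=_[_]Y_Y   (p2,_)→(p3,Y,L)
state=p3 head=-2 tape=[_]YY_Y   (p3,_)→(p1,Y,R)
state=p1 head=-1 tape=Y[Y]Y_Y   (p1,Y)→(p2,X,R)
state=p2 head=0 tape=YX[Y]_Y   (p2,Y)→(p1,_,L)
state=p1 head=-1 tape=Y[X]__Y   (p1,X)→(p3,Y,R)
state=p3 head=0 tape=YY[_]_Y   (p3,_)→(p1,Y,R)
state=p1 head=1 tape=YYY[_]Y   (p1,_)→(p0,Y,L)
state=p0 head=0 tape=YY[Y]YY   (p0,Y)→(p3,_,R)
state=p3 head=1 tape=YY_[Y]Y
Cell -2 holds Y when M halts.

Y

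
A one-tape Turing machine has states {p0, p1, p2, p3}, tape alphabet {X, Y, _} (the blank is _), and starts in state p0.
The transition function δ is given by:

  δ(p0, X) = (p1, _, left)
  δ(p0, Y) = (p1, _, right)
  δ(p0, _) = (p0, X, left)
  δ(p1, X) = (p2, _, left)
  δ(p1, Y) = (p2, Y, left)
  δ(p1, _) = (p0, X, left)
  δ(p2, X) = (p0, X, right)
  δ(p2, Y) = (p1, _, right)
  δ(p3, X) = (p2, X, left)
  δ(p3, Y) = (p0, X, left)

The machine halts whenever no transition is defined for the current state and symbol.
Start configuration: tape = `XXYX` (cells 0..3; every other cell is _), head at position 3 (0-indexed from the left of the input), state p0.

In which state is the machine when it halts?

p2

p0 | _XXY[X]   read X → write _, move left, go to p1
p1 | _XX[Y]_   read Y → write Y, move left, go to p2
p2 | _X[X]Y_   read X → write X, move right, go to p0
p0 | _XX[Y]_   read Y → write _, move right, go to p1
p1 | _XX_[_]   read _ → write X, move left, go to p0
p0 | _XX[_]X   read _ → write X, move left, go to p0
p0 | _X[X]XX   read X → write _, move left, go to p1
p1 | _[X]_XX   read X → write _, move left, go to p2
p2 | [_]__XX
No transition is defined for (p2, _); M halts in state p2.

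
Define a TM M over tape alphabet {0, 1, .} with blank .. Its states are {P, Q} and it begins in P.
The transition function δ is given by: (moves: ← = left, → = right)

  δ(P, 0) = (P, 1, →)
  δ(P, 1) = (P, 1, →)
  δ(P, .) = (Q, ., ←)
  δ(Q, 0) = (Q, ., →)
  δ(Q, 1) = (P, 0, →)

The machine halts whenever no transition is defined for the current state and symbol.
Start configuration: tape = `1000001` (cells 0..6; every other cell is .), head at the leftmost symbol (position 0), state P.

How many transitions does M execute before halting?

11

P | [1]000001.   read 1 → write 1, move →, go to P
P | 1[0]00001.   read 0 → write 1, move →, go to P
P | 11[0]0001.   read 0 → write 1, move →, go to P
P | 111[0]001.   read 0 → write 1, move →, go to P
P | 1111[0]01.   read 0 → write 1, move →, go to P
P | 11111[0]1.   read 0 → write 1, move →, go to P
P | 111111[1].   read 1 → write 1, move →, go to P
P | 1111111[.]   read . → write ., move ←, go to Q
Q | 111111[1].   read 1 → write 0, move →, go to P
P | 1111110[.]   read . → write ., move ←, go to Q
Q | 111111[0].   read 0 → write ., move →, go to Q
Q | 111111.[.]
M halts after 11 transitions.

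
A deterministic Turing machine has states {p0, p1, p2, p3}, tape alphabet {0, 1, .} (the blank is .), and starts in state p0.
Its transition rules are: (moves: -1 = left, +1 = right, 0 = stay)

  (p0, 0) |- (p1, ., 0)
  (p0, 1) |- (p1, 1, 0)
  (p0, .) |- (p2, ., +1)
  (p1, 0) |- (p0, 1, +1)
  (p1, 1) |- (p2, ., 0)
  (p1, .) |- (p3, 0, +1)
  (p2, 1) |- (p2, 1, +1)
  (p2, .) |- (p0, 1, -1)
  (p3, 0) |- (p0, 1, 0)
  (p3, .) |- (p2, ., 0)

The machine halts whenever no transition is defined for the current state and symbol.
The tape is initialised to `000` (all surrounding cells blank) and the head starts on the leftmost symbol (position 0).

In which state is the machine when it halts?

p0 | [0]00   read 0 → write ., move 0, go to p1
p1 | [.]00   read . → write 0, move +1, go to p3
p3 | 0[0]0   read 0 → write 1, move 0, go to p0
p0 | 0[1]0   read 1 → write 1, move 0, go to p1
p1 | 0[1]0   read 1 → write ., move 0, go to p2
p2 | 0[.]0   read . → write 1, move -1, go to p0
p0 | [0]10   read 0 → write ., move 0, go to p1
p1 | [.]10   read . → write 0, move +1, go to p3
p3 | 0[1]0
No transition is defined for (p3, 1); M halts in state p3.

p3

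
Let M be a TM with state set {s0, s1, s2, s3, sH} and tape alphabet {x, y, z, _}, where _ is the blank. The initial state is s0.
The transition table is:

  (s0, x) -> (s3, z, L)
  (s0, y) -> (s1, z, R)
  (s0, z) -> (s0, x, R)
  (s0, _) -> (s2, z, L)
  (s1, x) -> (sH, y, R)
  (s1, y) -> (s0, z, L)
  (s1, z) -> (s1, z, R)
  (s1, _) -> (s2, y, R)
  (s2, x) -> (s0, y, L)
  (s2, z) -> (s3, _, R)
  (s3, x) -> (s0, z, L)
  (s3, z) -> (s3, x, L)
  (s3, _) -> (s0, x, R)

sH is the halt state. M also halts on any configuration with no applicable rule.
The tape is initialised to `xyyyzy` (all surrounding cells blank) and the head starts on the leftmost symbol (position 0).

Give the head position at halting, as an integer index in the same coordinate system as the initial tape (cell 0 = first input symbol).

s0 | ____[x]yyyzy_   read x → write z, move L, go to s3
s3 | ___[_]zyyyzy_   read _ → write x, move R, go to s0
s0 | ___x[z]yyyzy_   read z → write x, move R, go to s0
s0 | ___xx[y]yyzy_   read y → write z, move R, go to s1
s1 | ___xxz[y]yzy_   read y → write z, move L, go to s0
s0 | ___xx[z]zyzy_   read z → write x, move R, go to s0
s0 | ___xxx[z]yzy_   read z → write x, move R, go to s0
s0 | ___xxxx[y]zy_   read y → write z, move R, go to s1
s1 | ___xxxxz[z]y_   read z → write z, move R, go to s1
s1 | ___xxxxzz[y]_   read y → write z, move L, go to s0
s0 | ___xxxxz[z]z_   read z → write x, move R, go to s0
s0 | ___xxxxzx[z]_   read z → write x, move R, go to s0
s0 | ___xxxxzxx[_]   read _ → write z, move L, go to s2
s2 | ___xxxxzx[x]z   read x → write y, move L, go to s0
s0 | ___xxxxz[x]yz   read x → write z, move L, go to s3
s3 | ___xxxx[z]zyz   read z → write x, move L, go to s3
s3 | ___xxx[x]xzyz   read x → write z, move L, go to s0
s0 | ___xx[x]zxzyz   read x → write z, move L, go to s3
s3 | ___x[x]zzxzyz   read x → write z, move L, go to s0
s0 | ___[x]zzzxzyz   read x → write z, move L, go to s3
s3 | __[_]zzzzxzyz   read _ → write x, move R, go to s0
s0 | __x[z]zzzxzyz   read z → write x, move R, go to s0
s0 | __xx[z]zzxzyz   read z → write x, move R, go to s0
s0 | __xxx[z]zxzyz   read z → write x, move R, go to s0
s0 | __xxxx[z]xzyz   read z → write x, move R, go to s0
s0 | __xxxxx[x]zyz   read x → write z, move L, go to s3
s3 | __xxxx[x]zzyz   read x → write z, move L, go to s0
s0 | __xxx[x]zzzyz   read x → write z, move L, go to s3
s3 | __xx[x]zzzzyz   read x → write z, move L, go to s0
s0 | __x[x]zzzzzyz   read x → write z, move L, go to s3
s3 | __[x]zzzzzzyz   read x → write z, move L, go to s0
s0 | _[_]zzzzzzzyz   read _ → write z, move L, go to s2
s2 | [_]zzzzzzzzyz
At halt the head is at cell -4.

-4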